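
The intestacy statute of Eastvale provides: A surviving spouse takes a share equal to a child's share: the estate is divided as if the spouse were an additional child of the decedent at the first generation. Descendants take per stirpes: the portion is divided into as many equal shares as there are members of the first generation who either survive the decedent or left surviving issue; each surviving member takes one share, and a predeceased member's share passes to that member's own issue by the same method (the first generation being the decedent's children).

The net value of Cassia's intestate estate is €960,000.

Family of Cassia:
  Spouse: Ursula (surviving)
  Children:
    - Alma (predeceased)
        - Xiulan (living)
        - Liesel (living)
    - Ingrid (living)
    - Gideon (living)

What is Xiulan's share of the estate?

The spouse counts as an additional share at the children's level, so there are 4 primary shares of €240,000. Ursula takes one such share (€240,000).
The children's combined portion (€720,000) is divided into 3 shares of €240,000: Ingrid and Gideon each take €240,000; Alma's €240,000 share passes to Alma's issue.
Alma's share (€240,000) is divided into 2 shares of €120,000: Xiulan and Liesel each take €120,000.

Xiulan receives €120,000.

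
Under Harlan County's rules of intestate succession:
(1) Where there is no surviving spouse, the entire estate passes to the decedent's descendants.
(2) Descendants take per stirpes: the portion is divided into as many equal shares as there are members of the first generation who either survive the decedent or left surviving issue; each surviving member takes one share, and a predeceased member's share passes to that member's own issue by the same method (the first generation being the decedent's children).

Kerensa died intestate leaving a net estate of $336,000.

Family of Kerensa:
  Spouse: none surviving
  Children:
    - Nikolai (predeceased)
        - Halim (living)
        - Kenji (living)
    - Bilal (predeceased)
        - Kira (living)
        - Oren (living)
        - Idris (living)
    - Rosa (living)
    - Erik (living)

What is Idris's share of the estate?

Idris receives $28,000.

The entire $336,000 passes to the descendants.
That amount ($336,000) is divided into 4 shares of $84,000: Rosa and Erik each take $84,000; Nikolai's $84,000 share passes to Nikolai's issue; Bilal's $84,000 share passes to Bilal's issue.
Nikolai's share ($84,000) is divided into 2 shares of $42,000: Halim and Kenji each take $42,000.
Bilal's share ($84,000) is divided into 3 shares of $28,000: Kira, Oren, and Idris each take $28,000.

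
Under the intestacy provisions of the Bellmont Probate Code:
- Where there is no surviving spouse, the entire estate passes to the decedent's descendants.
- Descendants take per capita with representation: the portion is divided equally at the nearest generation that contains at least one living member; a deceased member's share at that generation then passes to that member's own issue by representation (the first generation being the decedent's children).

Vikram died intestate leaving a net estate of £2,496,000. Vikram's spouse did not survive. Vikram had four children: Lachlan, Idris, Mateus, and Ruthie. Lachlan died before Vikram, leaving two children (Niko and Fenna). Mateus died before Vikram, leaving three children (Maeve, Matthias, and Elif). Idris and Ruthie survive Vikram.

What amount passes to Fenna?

The entire £2,496,000 passes to the descendants.
That amount (£2,496,000) is divided into 4 shares of £624,000: Idris and Ruthie each take £624,000; Lachlan's £624,000 share passes to Lachlan's issue; Mateus's £624,000 share passes to Mateus's issue.
Lachlan's share (£624,000) is divided into 2 shares of £312,000: Niko and Fenna each take £312,000.
Mateus's share (£624,000) is divided into 3 shares of £208,000: Maeve, Matthias, and Elif each take £208,000.

Fenna receives £312,000.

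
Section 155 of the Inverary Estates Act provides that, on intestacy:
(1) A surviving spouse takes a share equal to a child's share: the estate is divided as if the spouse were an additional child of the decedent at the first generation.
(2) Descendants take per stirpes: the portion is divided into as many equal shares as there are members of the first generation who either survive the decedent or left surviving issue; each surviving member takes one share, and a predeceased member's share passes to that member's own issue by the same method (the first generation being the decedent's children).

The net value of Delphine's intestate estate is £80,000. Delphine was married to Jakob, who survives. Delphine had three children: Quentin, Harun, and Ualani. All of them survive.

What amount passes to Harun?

Harun receives £20,000.

The spouse counts as an additional share at the children's level, so there are 4 primary shares of £20,000. Jakob takes one such share (£20,000).
The children's combined portion (£60,000) is divided into 3 shares of £20,000: Quentin, Harun, and Ualani each take £20,000.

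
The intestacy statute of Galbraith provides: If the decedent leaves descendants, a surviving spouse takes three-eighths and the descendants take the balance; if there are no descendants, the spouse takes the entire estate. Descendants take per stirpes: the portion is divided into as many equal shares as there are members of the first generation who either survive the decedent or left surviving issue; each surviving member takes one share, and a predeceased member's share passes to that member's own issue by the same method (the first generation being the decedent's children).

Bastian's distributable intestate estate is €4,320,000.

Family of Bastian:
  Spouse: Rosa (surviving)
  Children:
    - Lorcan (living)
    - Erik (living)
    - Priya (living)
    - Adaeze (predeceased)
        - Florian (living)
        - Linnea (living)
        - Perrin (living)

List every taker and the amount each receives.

Rosa: €1,620,000; Lorcan: €675,000; Erik: €675,000; Priya: €675,000; Florian: €225,000; Linnea: €225,000; Perrin: €225,000

Rosa takes three-eighths of €4,320,000 = €1,620,000. The remaining €2,700,000 passes to the descendants.
The descendants' portion (€2,700,000) is divided into 4 shares of €675,000: Lorcan, Erik, and Priya each take €675,000; Adaeze's €675,000 share passes to Adaeze's issue.
Adaeze's share (€675,000) is divided into 3 shares of €225,000: Florian, Linnea, and Perrin each take €225,000.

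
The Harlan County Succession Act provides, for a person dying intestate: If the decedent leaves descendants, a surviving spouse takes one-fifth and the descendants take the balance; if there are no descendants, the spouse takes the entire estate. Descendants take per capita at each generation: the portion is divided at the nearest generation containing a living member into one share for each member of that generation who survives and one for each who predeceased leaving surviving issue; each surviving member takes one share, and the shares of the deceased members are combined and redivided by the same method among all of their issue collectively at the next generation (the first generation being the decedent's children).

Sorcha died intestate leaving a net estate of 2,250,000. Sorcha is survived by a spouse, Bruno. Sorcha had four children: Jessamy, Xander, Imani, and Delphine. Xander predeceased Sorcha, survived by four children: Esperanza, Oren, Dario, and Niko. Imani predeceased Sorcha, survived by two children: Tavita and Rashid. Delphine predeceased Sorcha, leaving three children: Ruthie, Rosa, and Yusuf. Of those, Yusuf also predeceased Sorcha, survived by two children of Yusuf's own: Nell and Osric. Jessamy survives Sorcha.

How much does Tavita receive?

Bruno takes one-fifth of 2,250,000 = 450,000. The remaining 1,800,000 passes to the descendants.
The descendants' portion (1,800,000) is divided at the children's generation into 4 shares of 450,000. Jessamy takes 450,000. The 3 shares of the deceased (Xander, Imani, and Delphine) are combined into a pool of 1,350,000.
That pool (1,350,000) is divided at the grandchildren's generation into 9 shares of 150,000. Esperanza, Oren, Dario, Niko, Tavita, Rashid, Ruthie, and Rosa each take 150,000. The remaining share for the deceased Yusuf (150,000) is carried to the next generation.
That pool (150,000) is divided at the great-grandchildren's generation equally among Nell and Osric: 75,000 each.

Tavita receives 150,000.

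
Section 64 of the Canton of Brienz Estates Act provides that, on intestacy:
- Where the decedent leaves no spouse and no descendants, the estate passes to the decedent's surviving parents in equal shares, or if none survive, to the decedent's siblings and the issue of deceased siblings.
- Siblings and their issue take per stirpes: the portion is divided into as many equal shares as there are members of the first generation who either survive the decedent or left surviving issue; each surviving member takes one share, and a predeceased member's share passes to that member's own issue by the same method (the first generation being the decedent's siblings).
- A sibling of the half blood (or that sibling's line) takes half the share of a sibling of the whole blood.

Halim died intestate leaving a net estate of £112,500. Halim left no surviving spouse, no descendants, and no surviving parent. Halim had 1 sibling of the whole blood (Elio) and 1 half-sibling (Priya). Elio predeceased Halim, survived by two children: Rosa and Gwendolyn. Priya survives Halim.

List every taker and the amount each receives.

Rosa: £37,500; Gwendolyn: £37,500; Priya: £37,500

The entire £112,500 passes to the siblings and their issue.
Counting each half-blood sibling's line as half a unit, there are 3/2 units in £112,500, so one unit is £75,000. Whole-blood lines (Elio) take £75,000 each; half-blood lines (Priya) take £37,500 each.
Elio's share (£75,000) is divided into 2 shares of £37,500: Rosa and Gwendolyn each take £37,500.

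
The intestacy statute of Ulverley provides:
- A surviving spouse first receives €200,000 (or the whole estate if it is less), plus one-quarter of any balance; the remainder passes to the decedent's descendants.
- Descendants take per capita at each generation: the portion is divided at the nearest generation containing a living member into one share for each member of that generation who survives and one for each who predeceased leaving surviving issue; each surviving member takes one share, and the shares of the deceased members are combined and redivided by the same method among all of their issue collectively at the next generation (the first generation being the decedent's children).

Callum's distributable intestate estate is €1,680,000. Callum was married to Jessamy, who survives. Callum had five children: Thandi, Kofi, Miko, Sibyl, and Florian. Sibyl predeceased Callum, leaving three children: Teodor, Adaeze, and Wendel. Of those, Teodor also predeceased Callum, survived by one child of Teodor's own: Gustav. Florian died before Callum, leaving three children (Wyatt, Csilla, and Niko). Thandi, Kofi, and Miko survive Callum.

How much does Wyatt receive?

Jessamy first takes €200,000, leaving a balance of €1,480,000. Jessamy then takes one-quarter of the balance (€370,000), for a total of €570,000. The remaining €1,110,000 passes to the descendants.
The descendants' portion (€1,110,000) is divided at the children's generation into 5 shares of €222,000. Thandi, Kofi, and Miko each take €222,000. The 2 shares of the deceased (Sibyl and Florian) are combined into a pool of €444,000.
That pool (€444,000) is divided at the grandchildren's generation into 6 shares of €74,000. Adaeze, Wendel, Wyatt, Csilla, and Niko each take €74,000. The remaining share for the deceased Teodor (€74,000) is carried to the next generation.
That pool (€74,000) passes entirely to Gustav, the sole taker at the great-grandchildren's generation.

Wyatt receives €74,000.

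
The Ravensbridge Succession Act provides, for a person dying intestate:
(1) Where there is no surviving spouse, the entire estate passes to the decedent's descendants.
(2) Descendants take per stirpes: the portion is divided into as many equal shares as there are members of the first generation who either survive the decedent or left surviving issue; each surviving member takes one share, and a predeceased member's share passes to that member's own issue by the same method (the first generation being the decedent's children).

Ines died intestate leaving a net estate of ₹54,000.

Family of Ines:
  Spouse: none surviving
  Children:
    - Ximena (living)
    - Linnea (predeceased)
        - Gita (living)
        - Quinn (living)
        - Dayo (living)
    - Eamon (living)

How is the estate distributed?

Ximena: ₹18,000; Gita: ₹6,000; Quinn: ₹6,000; Dayo: ₹6,000; Eamon: ₹18,000

The entire ₹54,000 passes to the descendants.
That amount (₹54,000) is divided into 3 shares of ₹18,000: Ximena and Eamon each take ₹18,000; Linnea's ₹18,000 share passes to Linnea's issue.
Linnea's share (₹18,000) is divided into 3 shares of ₹6,000: Gita, Quinn, and Dayo each take ₹6,000.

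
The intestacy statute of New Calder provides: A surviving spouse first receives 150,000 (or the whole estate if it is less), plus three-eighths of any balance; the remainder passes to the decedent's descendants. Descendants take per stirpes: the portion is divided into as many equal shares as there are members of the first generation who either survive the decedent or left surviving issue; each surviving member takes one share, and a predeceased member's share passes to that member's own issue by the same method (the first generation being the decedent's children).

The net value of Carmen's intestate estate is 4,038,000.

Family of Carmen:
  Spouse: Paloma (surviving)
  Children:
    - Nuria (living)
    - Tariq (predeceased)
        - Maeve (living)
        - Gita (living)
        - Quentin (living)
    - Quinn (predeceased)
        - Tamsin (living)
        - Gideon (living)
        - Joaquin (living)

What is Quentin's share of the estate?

Paloma first takes 150,000, leaving a balance of 3,888,000. Paloma then takes three-eighths of the balance (1,458,000), for a total of 1,608,000. The remaining 2,430,000 passes to the descendants.
The descendants' portion (2,430,000) is divided into 3 shares of 810,000: Nuria takes 810,000; Tariq's 810,000 share passes to Tariq's issue; Quinn's 810,000 share passes to Quinn's issue.
Tariq's share (810,000) is divided into 3 shares of 270,000: Maeve, Gita, and Quentin each take 270,000.
Quinn's share (810,000) is divided into 3 shares of 270,000: Tamsin, Gideon, and Joaquin each take 270,000.

Quentin receives 270,000.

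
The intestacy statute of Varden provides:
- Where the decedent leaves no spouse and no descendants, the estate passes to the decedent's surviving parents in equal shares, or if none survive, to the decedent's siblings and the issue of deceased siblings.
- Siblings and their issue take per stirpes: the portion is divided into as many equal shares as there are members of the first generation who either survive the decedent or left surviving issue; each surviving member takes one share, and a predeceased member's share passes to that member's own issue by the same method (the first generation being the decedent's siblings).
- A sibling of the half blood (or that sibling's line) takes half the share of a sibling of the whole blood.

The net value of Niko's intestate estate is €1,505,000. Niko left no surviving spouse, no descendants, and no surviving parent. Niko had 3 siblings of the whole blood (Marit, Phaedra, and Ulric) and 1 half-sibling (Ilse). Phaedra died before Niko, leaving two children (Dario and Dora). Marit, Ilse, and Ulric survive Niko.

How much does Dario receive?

The entire €1,505,000 passes to the siblings and their issue.
Counting each half-blood sibling's line as half a unit, there are 7/2 units in €1,505,000, so one unit is €430,000. Whole-blood lines (Marit, Phaedra, and Ulric) take €430,000 each; half-blood lines (Ilse) take €215,000 each.
Phaedra's share (€430,000) is divided into 2 shares of €215,000: Dario and Dora each take €215,000.

Dario receives €215,000.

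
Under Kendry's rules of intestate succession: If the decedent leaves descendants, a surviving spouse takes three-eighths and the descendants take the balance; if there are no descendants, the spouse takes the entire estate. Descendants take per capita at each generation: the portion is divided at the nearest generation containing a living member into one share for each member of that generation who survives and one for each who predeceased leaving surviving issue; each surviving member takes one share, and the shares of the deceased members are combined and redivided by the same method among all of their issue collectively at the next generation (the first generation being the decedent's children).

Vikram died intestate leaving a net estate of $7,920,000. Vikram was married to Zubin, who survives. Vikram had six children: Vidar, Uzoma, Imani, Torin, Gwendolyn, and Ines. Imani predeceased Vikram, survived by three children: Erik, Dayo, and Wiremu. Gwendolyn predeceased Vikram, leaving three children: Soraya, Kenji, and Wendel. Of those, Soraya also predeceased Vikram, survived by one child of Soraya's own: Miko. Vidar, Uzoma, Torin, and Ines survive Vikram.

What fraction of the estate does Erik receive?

Zubin takes three-eighths of $7,920,000 = $2,970,000. The remaining $4,950,000 passes to the descendants.
The descendants' portion ($4,950,000) is divided at the children's generation into 6 shares of $825,000. Vidar, Uzoma, Torin, and Ines each take $825,000. The 2 shares of the deceased (Imani and Gwendolyn) are combined into a pool of $1,650,000.
That pool ($1,650,000) is divided at the grandchildren's generation into 6 shares of $275,000. Erik, Dayo, Wiremu, Kenji, and Wendel each take $275,000. The remaining share for the deceased Soraya ($275,000) is carried to the next generation.
That pool ($275,000) passes entirely to Miko, the sole taker at the great-grandchildren's generation.

Erik receives 5/144 of the estate.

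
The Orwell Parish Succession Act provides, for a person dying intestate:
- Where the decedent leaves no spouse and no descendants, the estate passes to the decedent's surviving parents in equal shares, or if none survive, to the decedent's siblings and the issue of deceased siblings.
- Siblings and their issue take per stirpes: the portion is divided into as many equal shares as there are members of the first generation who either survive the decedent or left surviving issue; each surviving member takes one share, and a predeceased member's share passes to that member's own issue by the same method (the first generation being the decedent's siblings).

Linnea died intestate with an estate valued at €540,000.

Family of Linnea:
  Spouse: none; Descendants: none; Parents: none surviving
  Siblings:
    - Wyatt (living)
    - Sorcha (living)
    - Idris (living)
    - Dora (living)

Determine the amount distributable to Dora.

The entire €540,000 passes to the siblings and their issue.
That amount (€540,000) is divided into 4 shares of €135,000: Wyatt, Sorcha, Idris, and Dora each take €135,000.

Dora receives €135,000.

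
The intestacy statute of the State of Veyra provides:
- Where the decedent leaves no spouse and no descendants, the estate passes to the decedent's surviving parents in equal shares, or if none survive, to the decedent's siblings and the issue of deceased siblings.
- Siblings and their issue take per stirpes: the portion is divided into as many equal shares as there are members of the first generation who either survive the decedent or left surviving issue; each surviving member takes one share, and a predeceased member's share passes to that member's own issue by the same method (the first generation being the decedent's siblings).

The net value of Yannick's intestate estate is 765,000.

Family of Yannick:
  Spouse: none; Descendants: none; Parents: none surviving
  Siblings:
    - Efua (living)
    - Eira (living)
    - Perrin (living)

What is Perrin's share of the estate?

Perrin receives 255,000.

The entire 765,000 passes to the siblings and their issue.
That amount (765,000) is divided into 3 shares of 255,000: Efua, Eira, and Perrin each take 255,000.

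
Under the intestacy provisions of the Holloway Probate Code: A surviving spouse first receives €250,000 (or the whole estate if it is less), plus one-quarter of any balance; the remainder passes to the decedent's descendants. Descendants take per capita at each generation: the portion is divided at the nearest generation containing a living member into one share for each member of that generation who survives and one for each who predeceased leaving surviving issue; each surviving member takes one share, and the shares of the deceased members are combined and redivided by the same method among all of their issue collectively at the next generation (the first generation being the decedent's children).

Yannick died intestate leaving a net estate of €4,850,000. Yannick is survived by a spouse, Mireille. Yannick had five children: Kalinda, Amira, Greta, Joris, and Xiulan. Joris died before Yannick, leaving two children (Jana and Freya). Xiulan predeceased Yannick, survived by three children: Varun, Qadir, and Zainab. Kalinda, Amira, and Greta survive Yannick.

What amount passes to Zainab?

Mireille first takes €250,000, leaving a balance of €4,600,000. Mireille then takes one-quarter of the balance (€1,150,000), for a total of €1,400,000. The remaining €3,450,000 passes to the descendants.
The descendants' portion (€3,450,000) is divided at the children's generation into 5 shares of €690,000. Kalinda, Amira, and Greta each take €690,000. The 2 shares of the deceased (Joris and Xiulan) are combined into a pool of €1,380,000.
That pool (€1,380,000) is divided at the grandchildren's generation equally among Jana, Freya, Varun, Qadir, and Zainab: €276,000 each.

Zainab receives €276,000.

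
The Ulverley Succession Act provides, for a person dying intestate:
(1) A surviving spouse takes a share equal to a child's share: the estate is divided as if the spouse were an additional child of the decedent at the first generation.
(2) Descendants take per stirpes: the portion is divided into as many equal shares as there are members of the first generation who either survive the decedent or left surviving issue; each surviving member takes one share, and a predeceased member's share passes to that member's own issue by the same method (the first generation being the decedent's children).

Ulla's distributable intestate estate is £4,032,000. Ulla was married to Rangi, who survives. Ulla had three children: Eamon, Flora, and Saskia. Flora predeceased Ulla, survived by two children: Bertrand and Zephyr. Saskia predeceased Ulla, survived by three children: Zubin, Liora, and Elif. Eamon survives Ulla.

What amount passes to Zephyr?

The spouse counts as an additional share at the children's level, so there are 4 primary shares of £1,008,000. Rangi takes one such share (£1,008,000).
The children's combined portion (£3,024,000) is divided into 3 shares of £1,008,000: Eamon takes £1,008,000; Flora's £1,008,000 share passes to Flora's issue; Saskia's £1,008,000 share passes to Saskia's issue.
Flora's share (£1,008,000) is divided into 2 shares of £504,000: Bertrand and Zephyr each take £504,000.
Saskia's share (£1,008,000) is divided into 3 shares of £336,000: Zubin, Liora, and Elif each take £336,000.

Zephyr receives £504,000.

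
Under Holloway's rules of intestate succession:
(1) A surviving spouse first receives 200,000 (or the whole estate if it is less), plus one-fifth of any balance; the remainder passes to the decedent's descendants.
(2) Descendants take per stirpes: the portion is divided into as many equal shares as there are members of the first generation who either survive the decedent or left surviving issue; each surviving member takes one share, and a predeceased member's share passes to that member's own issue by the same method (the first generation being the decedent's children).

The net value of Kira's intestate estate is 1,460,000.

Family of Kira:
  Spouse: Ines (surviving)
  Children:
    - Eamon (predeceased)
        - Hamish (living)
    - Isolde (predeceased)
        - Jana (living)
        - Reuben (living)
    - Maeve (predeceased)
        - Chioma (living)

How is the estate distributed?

Ines first takes 200,000, leaving a balance of 1,260,000. Ines then takes one-fifth of the balance (252,000), for a total of 452,000. The remaining 1,008,000 passes to the descendants.
The descendants' portion (1,008,000) is divided into 3 shares of 336,000: Eamon's 336,000 share passes to Eamon's issue; Isolde's 336,000 share passes to Isolde's issue; Maeve's 336,000 share passes to Maeve's issue.
Eamon's share (336,000) passes entirely to Hamish.
Isolde's share (336,000) is divided into 2 shares of 168,000: Jana and Reuben each take 168,000.
Maeve's share (336,000) passes entirely to Chioma.

Ines: 452,000; Hamish: 336,000; Jana: 168,000; Reuben: 168,000; Chioma: 336,000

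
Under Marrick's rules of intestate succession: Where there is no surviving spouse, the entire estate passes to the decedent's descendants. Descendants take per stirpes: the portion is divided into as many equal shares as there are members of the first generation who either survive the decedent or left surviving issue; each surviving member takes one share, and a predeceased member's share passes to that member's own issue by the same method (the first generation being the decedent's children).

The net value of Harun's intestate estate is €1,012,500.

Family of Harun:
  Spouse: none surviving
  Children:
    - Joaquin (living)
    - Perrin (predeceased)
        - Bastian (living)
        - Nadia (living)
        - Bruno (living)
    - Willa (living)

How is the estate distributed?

Joaquin: €337,500; Bastian: €112,500; Nadia: €112,500; Bruno: €112,500; Willa: €337,500

The entire €1,012,500 passes to the descendants.
That amount (€1,012,500) is divided into 3 shares of €337,500: Joaquin and Willa each take €337,500; Perrin's €337,500 share passes to Perrin's issue.
Perrin's share (€337,500) is divided into 3 shares of €112,500: Bastian, Nadia, and Bruno each take €112,500.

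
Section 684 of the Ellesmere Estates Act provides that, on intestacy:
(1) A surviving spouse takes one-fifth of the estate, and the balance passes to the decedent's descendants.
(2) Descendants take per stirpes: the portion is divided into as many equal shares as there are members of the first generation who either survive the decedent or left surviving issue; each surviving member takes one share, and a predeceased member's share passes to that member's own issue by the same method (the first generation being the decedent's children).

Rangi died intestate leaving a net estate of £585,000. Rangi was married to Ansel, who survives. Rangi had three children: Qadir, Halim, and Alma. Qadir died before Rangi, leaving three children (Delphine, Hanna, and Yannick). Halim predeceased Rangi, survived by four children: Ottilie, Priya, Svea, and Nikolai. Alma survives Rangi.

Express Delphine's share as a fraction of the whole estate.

Delphine receives 4/45 of the estate.

Ansel takes one-fifth of £585,000 = £117,000. The remaining £468,000 passes to the descendants.
The descendants' portion (£468,000) is divided into 3 shares of £156,000: Alma takes £156,000; Qadir's £156,000 share passes to Qadir's issue; Halim's £156,000 share passes to Halim's issue.
Qadir's share (£156,000) is divided into 3 shares of £52,000: Delphine, Hanna, and Yannick each take £52,000.
Halim's share (£156,000) is divided into 4 shares of £39,000: Ottilie, Priya, Svea, and Nikolai each take £39,000.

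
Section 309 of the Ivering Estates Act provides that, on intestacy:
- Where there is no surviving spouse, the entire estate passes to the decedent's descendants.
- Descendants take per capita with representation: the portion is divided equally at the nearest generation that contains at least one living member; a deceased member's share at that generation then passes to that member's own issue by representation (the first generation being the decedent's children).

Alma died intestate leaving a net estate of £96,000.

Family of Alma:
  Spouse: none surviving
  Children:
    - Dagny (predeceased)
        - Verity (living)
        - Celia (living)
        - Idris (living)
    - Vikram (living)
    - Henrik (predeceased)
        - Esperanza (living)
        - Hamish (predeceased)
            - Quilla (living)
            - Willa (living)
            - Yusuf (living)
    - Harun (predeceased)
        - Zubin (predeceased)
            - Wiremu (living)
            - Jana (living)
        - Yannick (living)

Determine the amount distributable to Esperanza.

Esperanza receives £12,000.

The entire £96,000 passes to the descendants.
That amount (£96,000) is divided into 4 shares of £24,000: Vikram takes £24,000; Dagny's £24,000 share passes to Dagny's issue; Henrik's £24,000 share passes to Henrik's issue; Harun's £24,000 share passes to Harun's issue.
Dagny's share (£24,000) is divided into 3 shares of £8,000: Verity, Celia, and Idris each take £8,000.
Henrik's share (£24,000) is divided into 2 shares of £12,000: Esperanza takes £12,000; Hamish's £12,000 share passes to Hamish's issue.
Hamish's share (£12,000) is divided into 3 shares of £4,000: Quilla, Willa, and Yusuf each take £4,000.
Harun's share (£24,000) is divided into 2 shares of £12,000: Yannick takes £12,000; Zubin's £12,000 share passes to Zubin's issue.
Zubin's share (£12,000) is divided into 2 shares of £6,000: Wiremu and Jana each take £6,000.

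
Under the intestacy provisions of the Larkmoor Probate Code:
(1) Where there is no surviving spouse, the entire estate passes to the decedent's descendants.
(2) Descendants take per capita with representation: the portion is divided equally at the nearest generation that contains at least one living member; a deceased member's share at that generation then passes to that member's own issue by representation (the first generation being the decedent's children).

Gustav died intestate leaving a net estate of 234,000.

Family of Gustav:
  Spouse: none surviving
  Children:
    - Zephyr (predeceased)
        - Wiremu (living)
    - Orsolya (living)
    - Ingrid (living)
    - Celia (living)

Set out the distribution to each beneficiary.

Wiremu: 58,500; Orsolya: 58,500; Ingrid: 58,500; Celia: 58,500

The entire 234,000 passes to the descendants.
That amount (234,000) is divided into 4 shares of 58,500: Orsolya, Ingrid, and Celia each take 58,500; Zephyr's 58,500 share passes to Zephyr's issue.
Zephyr's share (58,500) passes entirely to Wiremu.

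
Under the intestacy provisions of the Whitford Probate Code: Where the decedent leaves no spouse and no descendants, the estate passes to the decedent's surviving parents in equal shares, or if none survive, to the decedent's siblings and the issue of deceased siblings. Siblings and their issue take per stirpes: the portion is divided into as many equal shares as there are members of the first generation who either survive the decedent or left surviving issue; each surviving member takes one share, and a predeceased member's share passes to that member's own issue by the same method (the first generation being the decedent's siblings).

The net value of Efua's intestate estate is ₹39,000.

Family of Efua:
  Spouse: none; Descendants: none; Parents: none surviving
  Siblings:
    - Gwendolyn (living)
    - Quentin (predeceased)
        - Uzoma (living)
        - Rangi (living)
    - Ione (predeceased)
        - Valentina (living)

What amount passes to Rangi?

Rangi receives ₹6,500.

The entire ₹39,000 passes to the siblings and their issue.
That amount (₹39,000) is divided into 3 shares of ₹13,000: Gwendolyn takes ₹13,000; Quentin's ₹13,000 share passes to Quentin's issue; Ione's ₹13,000 share passes to Ione's issue.
Quentin's share (₹13,000) is divided into 2 shares of ₹6,500: Uzoma and Rangi each take ₹6,500.
Ione's share (₹13,000) passes entirely to Valentina.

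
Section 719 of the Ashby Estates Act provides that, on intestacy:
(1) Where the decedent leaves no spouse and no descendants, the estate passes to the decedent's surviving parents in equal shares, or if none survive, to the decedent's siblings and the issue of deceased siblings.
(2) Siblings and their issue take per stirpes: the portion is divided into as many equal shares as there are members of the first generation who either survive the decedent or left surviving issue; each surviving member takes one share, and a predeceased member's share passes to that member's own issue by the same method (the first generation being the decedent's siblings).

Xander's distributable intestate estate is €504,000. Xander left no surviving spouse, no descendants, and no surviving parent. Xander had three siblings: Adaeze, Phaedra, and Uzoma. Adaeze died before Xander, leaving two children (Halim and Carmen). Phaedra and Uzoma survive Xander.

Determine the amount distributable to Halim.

Halim receives €84,000.

The entire €504,000 passes to the siblings and their issue.
That amount (€504,000) is divided into 3 shares of €168,000: Phaedra and Uzoma each take €168,000; Adaeze's €168,000 share passes to Adaeze's issue.
Adaeze's share (€168,000) is divided into 2 shares of €84,000: Halim and Carmen each take €84,000.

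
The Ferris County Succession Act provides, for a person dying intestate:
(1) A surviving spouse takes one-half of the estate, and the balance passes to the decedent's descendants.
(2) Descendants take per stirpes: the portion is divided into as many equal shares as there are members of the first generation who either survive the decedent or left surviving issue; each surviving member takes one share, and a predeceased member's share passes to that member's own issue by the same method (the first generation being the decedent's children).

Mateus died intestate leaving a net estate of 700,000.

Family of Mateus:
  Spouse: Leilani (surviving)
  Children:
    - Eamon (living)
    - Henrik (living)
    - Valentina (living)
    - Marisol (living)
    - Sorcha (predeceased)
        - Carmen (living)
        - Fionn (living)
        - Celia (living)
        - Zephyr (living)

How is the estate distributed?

Leilani: 350,000; Eamon: 70,000; Henrik: 70,000; Valentina: 70,000; Marisol: 70,000; Carmen: 17,500; Fionn: 17,500; Celia: 17,500; Zephyr: 17,500

Leilani takes one-half of 700,000 = 350,000. The remaining 350,000 passes to the descendants.
The descendants' portion (350,000) is divided into 5 shares of 70,000: Eamon, Henrik, Valentina, and Marisol each take 70,000; Sorcha's 70,000 share passes to Sorcha's issue.
Sorcha's share (70,000) is divided into 4 shares of 17,500: Carmen, Fionn, Celia, and Zephyr each take 17,500.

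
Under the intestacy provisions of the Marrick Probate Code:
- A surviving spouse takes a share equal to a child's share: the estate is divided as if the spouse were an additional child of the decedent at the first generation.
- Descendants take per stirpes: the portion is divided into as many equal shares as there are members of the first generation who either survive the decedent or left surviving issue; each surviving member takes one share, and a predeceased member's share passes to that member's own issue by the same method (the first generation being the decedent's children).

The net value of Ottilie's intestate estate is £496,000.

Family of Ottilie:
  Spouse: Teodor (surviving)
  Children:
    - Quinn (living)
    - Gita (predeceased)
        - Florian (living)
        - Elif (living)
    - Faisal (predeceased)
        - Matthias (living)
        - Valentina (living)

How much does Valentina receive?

Valentina receives £62,000.

The spouse counts as an additional share at the children's level, so there are 4 primary shares of £124,000. Teodor takes one such share (£124,000).
The children's combined portion (£372,000) is divided into 3 shares of £124,000: Quinn takes £124,000; Gita's £124,000 share passes to Gita's issue; Faisal's £124,000 share passes to Faisal's issue.
Gita's share (£124,000) is divided into 2 shares of £62,000: Florian and Elif each take £62,000.
Faisal's share (£124,000) is divided into 2 shares of £62,000: Matthias and Valentina each take £62,000.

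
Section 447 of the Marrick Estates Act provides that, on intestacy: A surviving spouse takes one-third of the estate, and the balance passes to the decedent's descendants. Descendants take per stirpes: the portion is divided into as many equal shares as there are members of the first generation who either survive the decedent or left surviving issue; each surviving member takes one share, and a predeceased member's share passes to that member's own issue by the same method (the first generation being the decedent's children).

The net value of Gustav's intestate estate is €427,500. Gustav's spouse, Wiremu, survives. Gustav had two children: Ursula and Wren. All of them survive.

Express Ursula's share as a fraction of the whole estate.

Wiremu takes one-third of €427,500 = €142,500. The remaining €285,000 passes to the descendants.
The descendants' portion (€285,000) is divided into 2 shares of €142,500: Ursula and Wren each take €142,500.

Ursula receives 1/3 of the estate.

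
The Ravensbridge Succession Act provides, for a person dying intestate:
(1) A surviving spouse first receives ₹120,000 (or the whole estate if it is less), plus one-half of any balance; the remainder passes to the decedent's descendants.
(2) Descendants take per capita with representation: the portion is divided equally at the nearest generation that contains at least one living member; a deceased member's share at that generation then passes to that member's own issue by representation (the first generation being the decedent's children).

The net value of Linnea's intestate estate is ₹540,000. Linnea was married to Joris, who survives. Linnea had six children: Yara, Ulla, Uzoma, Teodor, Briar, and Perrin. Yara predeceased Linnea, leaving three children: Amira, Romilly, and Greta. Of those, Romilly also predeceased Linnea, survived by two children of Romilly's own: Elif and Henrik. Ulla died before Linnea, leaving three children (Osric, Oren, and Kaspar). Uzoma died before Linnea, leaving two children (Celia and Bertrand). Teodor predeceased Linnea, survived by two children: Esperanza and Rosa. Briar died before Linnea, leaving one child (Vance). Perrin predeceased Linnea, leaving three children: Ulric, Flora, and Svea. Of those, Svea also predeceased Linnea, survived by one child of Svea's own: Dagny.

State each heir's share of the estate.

Joris first takes ₹120,000, leaving a balance of ₹420,000. Joris then takes one-half of the balance (₹210,000), for a total of ₹330,000. The remaining ₹210,000 passes to the descendants.
No child survives, so the initial division is made at the grandchildren's generation.
The descendants' portion (₹210,000) is divided into 14 shares of ₹15,000: Amira, Greta, Osric, Oren, Kaspar, Celia, Bertrand, Esperanza, Rosa, Vance, Ulric, and Flora each take ₹15,000; Romilly's ₹15,000 share passes to Romilly's issue; Svea's ₹15,000 share passes to Svea's issue.
Romilly's share (₹15,000) is divided into 2 shares of ₹7,500: Elif and Henrik each take ₹7,500.
Svea's share (₹15,000) passes entirely to Dagny.

Joris: ₹330,000; Amira: ₹15,000; Elif: ₹7,500; Henrik: ₹7,500; Greta: ₹15,000; Osric: ₹15,000; Oren: ₹15,000; Kaspar: ₹15,000; Celia: ₹15,000; Bertrand: ₹15,000; Esperanza: ₹15,000; Rosa: ₹15,000; Vance: ₹15,000; Ulric: ₹15,000; Flora: ₹15,000; Dagny: ₹15,000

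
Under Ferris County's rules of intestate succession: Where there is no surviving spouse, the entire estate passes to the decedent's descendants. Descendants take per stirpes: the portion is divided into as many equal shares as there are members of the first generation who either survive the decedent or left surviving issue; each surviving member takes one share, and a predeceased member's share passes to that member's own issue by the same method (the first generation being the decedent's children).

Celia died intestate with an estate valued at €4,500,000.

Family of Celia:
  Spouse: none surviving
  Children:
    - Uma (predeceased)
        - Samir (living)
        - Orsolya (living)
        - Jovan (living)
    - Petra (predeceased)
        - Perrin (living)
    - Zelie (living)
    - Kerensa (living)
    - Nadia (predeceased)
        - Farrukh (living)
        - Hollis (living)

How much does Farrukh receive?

Farrukh receives €450,000.

The entire €4,500,000 passes to the descendants.
That amount (€4,500,000) is divided into 5 shares of €900,000: Zelie and Kerensa each take €900,000; Uma's €900,000 share passes to Uma's issue; Petra's €900,000 share passes to Petra's issue; Nadia's €900,000 share passes to Nadia's issue.
Uma's share (€900,000) is divided into 3 shares of €300,000: Samir, Orsolya, and Jovan each take €300,000.
Petra's share (€900,000) passes entirely to Perrin.
Nadia's share (€900,000) is divided into 2 shares of €450,000: Farrukh and Hollis each take €450,000.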